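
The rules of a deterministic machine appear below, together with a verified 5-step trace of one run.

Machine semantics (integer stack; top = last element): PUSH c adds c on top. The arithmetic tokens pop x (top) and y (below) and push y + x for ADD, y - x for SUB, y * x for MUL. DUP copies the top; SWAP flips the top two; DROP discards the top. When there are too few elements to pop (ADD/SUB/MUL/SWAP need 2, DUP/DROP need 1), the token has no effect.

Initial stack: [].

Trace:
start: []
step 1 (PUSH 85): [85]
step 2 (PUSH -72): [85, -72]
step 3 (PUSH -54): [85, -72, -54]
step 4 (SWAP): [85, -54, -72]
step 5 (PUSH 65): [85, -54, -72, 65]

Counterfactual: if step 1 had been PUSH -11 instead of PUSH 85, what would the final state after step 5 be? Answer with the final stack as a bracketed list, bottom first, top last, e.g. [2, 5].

[-11, -54, -72, 65]

(re-executing from step 1 with the substitution; state before step 1: [])
step 1 (PUSH -11): [-11]
step 2 (PUSH -72): [-11, -72]
step 3 (PUSH -54): [-11, -72, -54]
step 4 (SWAP): [-11, -54, -72]
step 5 (PUSH 65): [-11, -54, -72, 65]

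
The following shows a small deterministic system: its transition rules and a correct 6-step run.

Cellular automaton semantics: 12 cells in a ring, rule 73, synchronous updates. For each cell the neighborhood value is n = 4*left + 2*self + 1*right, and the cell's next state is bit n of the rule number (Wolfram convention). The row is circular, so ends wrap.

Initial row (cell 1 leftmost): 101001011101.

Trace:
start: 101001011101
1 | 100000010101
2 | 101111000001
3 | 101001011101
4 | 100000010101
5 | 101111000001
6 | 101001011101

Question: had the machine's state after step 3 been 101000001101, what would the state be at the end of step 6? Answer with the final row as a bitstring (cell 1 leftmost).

state after step 3 := 101000001101
4 | 100011101101
5 | 101010101101
6 | 100000001101

100000001101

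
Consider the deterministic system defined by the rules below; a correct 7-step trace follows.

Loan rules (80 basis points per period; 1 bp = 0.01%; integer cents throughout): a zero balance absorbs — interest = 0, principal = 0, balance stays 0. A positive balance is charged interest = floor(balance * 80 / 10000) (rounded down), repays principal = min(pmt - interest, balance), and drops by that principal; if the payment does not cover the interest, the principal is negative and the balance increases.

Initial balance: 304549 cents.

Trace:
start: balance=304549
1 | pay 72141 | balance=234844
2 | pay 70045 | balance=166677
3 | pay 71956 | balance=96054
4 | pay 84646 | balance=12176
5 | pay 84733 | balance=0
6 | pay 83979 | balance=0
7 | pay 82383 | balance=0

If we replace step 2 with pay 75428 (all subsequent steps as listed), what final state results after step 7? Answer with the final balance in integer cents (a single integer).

(re-executing from step 2 with the substitution; state before step 2: balance=234844)
2 | pay 75428 | balance=161294
3 | pay 71956 | balance=90628
4 | pay 84646 | balance=6707
5 | pay 84733 | balance=0
6 | pay 83979 | balance=0
7 | pay 82383 | balance=0

0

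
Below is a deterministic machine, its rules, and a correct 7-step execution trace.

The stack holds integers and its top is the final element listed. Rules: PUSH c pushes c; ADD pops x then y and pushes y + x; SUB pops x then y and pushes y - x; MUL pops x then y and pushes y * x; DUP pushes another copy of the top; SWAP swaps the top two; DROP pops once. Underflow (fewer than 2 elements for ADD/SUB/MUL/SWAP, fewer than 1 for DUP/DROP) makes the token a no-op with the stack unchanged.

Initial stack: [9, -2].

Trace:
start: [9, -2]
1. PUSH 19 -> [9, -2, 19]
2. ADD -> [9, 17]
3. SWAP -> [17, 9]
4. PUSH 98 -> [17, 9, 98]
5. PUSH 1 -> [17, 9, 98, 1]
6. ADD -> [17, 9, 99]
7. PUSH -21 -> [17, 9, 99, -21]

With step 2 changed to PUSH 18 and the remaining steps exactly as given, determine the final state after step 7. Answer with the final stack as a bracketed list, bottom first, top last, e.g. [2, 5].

(re-executing from step 2 with the substitution; state before step 2: [9, -2, 19])
2. PUSH 18 -> [9, -2, 19, 18]
3. SWAP -> [9, -2, 18, 19]
4. PUSH 98 -> [9, -2, 18, 19, 98]
5. PUSH 1 -> [9, -2, 18, 19, 98, 1]
6. ADD -> [9, -2, 18, 19, 99]
7. PUSH -21 -> [9, -2, 18, 19, 99, -21]

[9, -2, 18, 19, 99, -21]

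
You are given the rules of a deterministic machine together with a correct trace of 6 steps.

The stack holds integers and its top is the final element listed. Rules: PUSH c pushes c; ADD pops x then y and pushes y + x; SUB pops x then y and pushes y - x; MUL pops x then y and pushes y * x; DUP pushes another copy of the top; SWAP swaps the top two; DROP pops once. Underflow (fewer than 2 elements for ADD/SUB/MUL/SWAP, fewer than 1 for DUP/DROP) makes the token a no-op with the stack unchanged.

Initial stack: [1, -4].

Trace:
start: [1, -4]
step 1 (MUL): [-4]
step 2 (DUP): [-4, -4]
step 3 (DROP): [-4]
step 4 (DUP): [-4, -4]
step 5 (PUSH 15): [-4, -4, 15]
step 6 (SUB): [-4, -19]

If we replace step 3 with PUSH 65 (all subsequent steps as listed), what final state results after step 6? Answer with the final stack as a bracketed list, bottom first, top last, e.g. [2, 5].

(re-executing from step 3 with the substitution; state before step 3: [-4, -4])
step 3 (PUSH 65): [-4, -4, 65]
step 4 (DUP): [-4, -4, 65, 65]
step 5 (PUSH 15): [-4, -4, 65, 65, 15]
step 6 (SUB): [-4, -4, 65, 50]

[-4, -4, 65, 50]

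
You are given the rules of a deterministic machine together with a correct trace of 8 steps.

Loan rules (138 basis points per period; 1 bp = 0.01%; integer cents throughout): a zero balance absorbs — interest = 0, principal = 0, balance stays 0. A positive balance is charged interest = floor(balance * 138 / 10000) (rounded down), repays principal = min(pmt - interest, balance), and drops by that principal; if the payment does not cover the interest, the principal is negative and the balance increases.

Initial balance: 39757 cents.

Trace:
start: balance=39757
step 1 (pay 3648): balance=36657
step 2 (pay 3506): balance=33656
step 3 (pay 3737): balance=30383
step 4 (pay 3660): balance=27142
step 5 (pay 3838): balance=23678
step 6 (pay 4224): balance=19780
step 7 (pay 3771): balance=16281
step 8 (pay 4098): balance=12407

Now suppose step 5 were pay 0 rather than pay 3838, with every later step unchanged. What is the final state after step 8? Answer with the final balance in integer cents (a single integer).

(re-executing from step 5 with the substitution; state before step 5: balance=27142)
step 5 (pay 0): balance=27516
step 6 (pay 4224): balance=23671
step 7 (pay 3771): balance=20226
step 8 (pay 4098): balance=16407

16407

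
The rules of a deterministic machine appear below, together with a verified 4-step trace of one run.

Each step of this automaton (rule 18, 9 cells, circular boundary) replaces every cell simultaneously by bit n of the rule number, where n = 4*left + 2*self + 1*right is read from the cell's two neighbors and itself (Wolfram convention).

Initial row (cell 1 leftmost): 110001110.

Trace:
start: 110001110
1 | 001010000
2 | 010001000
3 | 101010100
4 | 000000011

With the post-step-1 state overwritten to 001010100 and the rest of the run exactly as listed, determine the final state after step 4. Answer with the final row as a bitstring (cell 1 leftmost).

000101000

state after step 1 := 001010100
2 | 010000010
3 | 101000101
4 | 000101000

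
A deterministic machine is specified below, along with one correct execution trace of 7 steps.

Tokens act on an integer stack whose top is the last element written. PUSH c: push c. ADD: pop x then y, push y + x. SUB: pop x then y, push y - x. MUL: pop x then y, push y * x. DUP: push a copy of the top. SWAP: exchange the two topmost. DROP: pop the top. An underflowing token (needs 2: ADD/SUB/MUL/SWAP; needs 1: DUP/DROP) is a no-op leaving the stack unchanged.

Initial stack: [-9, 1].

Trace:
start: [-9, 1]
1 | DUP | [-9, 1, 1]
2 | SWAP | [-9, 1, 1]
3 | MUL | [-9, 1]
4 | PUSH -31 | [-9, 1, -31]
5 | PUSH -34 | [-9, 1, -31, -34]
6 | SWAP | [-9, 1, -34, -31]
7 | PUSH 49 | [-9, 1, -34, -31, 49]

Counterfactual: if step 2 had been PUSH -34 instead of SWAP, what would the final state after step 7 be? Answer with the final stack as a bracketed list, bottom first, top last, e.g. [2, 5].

[-9, 1, -34, -34, -31, 49]

(re-executing from step 2 with the substitution; state before step 2: [-9, 1, 1])
2 | PUSH -34 | [-9, 1, 1, -34]
3 | MUL | [-9, 1, -34]
4 | PUSH -31 | [-9, 1, -34, -31]
5 | PUSH -34 | [-9, 1, -34, -31, -34]
6 | SWAP | [-9, 1, -34, -34, -31]
7 | PUSH 49 | [-9, 1, -34, -34, -31, 49]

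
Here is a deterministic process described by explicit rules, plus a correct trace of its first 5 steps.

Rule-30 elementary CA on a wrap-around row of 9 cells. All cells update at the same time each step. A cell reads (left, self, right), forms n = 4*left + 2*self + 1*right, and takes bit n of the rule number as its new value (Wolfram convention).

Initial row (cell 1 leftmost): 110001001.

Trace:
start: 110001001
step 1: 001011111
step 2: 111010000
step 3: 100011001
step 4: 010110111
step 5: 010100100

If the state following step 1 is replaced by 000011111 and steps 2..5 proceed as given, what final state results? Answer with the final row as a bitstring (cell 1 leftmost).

state after step 1 := 000011111
step 2: 100110000
step 3: 111101001
step 4: 000001111
step 5: 100011000

100011000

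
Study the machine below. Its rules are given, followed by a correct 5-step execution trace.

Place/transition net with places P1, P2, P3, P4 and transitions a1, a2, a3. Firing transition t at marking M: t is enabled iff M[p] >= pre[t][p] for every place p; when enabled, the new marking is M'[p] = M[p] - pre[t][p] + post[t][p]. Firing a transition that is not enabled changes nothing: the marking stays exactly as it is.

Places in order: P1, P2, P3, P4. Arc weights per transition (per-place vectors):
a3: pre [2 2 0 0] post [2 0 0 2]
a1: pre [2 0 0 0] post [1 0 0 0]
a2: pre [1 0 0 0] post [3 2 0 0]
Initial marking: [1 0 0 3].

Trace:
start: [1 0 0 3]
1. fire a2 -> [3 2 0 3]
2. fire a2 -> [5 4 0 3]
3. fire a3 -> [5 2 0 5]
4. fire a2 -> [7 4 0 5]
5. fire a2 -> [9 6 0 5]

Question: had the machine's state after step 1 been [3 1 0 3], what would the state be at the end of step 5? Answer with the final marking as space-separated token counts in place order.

state after step 1 := [3 1 0 3]
2. fire a2 -> [5 3 0 3]
3. fire a3 -> [5 1 0 5]
4. fire a2 -> [7 3 0 5]
5. fire a2 -> [9 5 0 5]

9 5 0 5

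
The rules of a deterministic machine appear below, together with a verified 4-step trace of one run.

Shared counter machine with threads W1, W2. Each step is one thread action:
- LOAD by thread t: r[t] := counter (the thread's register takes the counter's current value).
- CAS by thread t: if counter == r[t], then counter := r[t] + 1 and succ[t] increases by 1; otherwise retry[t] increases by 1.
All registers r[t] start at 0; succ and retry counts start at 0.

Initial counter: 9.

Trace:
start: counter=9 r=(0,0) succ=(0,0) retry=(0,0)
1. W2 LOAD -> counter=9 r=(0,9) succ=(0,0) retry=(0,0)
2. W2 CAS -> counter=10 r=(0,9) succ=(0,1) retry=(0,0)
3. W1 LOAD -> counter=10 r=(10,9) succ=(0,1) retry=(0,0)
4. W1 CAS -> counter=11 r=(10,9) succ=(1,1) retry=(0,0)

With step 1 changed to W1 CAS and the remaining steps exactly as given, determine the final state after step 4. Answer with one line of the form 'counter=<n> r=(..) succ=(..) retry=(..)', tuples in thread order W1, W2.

counter=10 r=(9,0) succ=(1,0) retry=(1,1)

(re-executing from step 1 with the substitution; state before step 1: counter=9 r=(0,0) succ=(0,0) retry=(0,0))
1. W1 CAS -> counter=9 r=(0,0) succ=(0,0) retry=(1,0)
2. W2 CAS -> counter=9 r=(0,0) succ=(0,0) retry=(1,1)
3. W1 LOAD -> counter=9 r=(9,0) succ=(0,0) retry=(1,1)
4. W1 CAS -> counter=10 r=(9,0) succ=(1,0) retry=(1,1)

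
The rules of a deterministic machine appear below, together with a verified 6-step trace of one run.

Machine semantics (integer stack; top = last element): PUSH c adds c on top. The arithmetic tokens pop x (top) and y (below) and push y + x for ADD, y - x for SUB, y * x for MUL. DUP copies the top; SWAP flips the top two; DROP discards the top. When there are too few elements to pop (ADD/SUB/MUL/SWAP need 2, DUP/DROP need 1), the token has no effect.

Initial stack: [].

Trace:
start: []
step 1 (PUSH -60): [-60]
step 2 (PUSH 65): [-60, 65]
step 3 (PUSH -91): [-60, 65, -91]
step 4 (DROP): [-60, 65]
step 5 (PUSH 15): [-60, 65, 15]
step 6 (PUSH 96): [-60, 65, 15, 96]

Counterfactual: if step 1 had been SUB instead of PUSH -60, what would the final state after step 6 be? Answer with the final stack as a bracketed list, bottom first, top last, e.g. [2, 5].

(re-executing from step 1 with the substitution; state before step 1: [])
step 1 (SUB): []
step 2 (PUSH 65): [65]
step 3 (PUSH -91): [65, -91]
step 4 (DROP): [65]
step 5 (PUSH 15): [65, 15]
step 6 (PUSH 96): [65, 15, 96]

[65, 15, 96]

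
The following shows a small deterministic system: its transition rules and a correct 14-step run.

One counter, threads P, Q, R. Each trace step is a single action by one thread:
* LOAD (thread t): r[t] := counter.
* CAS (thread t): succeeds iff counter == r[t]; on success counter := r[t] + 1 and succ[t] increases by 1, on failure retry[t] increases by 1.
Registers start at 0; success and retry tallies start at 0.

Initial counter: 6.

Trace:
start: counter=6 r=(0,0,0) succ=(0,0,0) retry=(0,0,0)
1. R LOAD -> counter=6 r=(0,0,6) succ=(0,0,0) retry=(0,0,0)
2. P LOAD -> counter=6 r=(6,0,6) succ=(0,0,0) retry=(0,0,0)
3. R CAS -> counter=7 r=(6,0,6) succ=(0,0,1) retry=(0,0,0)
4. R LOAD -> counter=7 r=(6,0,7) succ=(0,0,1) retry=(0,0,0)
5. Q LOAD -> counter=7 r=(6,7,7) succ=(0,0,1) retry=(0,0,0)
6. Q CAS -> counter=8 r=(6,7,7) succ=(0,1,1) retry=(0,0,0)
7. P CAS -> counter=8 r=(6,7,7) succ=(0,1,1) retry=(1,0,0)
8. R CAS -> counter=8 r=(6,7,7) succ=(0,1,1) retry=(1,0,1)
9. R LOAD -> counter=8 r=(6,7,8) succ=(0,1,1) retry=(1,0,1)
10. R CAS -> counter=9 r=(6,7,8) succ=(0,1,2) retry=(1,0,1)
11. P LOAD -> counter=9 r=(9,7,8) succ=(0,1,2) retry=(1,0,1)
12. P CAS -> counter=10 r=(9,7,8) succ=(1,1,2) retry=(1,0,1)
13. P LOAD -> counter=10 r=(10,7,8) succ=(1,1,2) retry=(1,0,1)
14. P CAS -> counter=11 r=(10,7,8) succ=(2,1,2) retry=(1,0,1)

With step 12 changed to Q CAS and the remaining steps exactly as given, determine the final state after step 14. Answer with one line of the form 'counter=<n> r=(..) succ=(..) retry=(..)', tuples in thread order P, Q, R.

counter=10 r=(9,7,8) succ=(1,1,2) retry=(1,1,1)

(re-executing from step 12 with the substitution; state before step 12: counter=9 r=(9,7,8) succ=(0,1,2) retry=(1,0,1))
12. Q CAS -> counter=9 r=(9,7,8) succ=(0,1,2) retry=(1,1,1)
13. P LOAD -> counter=9 r=(9,7,8) succ=(0,1,2) retry=(1,1,1)
14. P CAS -> counter=10 r=(9,7,8) succ=(1,1,2) retry=(1,1,1)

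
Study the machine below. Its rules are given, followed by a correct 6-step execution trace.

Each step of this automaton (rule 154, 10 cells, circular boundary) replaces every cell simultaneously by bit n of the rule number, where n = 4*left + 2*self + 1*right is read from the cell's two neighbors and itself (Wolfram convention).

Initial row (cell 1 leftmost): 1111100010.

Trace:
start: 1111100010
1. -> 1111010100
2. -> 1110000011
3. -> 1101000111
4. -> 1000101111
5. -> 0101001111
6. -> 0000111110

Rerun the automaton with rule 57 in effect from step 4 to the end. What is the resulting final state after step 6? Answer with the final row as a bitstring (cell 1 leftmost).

(re-executing steps 4..6 under rule 57; state before step 4: 1101000111)
4. -> 0010110100
5. -> 1001101011
6. -> 0101010110

0101010110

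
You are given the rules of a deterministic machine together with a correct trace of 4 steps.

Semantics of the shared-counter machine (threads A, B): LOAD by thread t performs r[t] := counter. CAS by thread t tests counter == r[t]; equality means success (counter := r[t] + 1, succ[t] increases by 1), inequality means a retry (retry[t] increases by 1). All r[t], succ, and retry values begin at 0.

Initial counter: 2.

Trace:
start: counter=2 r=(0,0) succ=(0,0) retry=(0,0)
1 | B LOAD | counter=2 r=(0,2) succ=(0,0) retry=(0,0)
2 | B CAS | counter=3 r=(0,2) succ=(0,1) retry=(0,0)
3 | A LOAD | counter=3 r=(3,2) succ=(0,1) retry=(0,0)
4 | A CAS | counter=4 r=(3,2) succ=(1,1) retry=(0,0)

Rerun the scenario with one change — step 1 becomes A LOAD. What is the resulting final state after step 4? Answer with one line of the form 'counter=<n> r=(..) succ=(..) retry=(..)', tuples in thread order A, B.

(re-executing from step 1 with the substitution; state before step 1: counter=2 r=(0,0) succ=(0,0) retry=(0,0))
1 | A LOAD | counter=2 r=(2,0) succ=(0,0) retry=(0,0)
2 | B CAS | counter=2 r=(2,0) succ=(0,0) retry=(0,1)
3 | A LOAD | counter=2 r=(2,0) succ=(0,0) retry=(0,1)
4 | A CAS | counter=3 r=(2,0) succ=(1,0) retry=(0,1)

counter=3 r=(2,0) succ=(1,0) retry=(0,1)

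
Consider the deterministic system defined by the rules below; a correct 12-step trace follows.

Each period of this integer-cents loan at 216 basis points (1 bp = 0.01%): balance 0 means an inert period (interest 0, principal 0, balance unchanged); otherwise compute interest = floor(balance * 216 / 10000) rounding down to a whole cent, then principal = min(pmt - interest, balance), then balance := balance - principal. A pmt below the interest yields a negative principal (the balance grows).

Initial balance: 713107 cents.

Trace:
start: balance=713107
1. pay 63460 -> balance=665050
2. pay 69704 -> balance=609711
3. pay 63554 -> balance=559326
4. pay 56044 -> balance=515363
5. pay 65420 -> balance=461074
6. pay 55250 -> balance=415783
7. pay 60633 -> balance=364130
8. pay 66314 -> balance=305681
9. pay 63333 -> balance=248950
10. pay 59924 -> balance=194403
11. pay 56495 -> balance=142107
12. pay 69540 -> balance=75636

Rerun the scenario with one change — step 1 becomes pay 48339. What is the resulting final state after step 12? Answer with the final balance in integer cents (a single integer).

(re-executing from step 1 with the substitution; state before step 1: balance=713107)
1. pay 48339 -> balance=680171
2. pay 69704 -> balance=625158
3. pay 63554 -> balance=575107
4. pay 56044 -> balance=531485
5. pay 65420 -> balance=477545
6. pay 55250 -> balance=432609
7. pay 60633 -> balance=381320
8. pay 66314 -> balance=323242
9. pay 63333 -> balance=266891
10. pay 59924 -> balance=212731
11. pay 56495 -> balance=160830
12. pay 69540 -> balance=94763

94763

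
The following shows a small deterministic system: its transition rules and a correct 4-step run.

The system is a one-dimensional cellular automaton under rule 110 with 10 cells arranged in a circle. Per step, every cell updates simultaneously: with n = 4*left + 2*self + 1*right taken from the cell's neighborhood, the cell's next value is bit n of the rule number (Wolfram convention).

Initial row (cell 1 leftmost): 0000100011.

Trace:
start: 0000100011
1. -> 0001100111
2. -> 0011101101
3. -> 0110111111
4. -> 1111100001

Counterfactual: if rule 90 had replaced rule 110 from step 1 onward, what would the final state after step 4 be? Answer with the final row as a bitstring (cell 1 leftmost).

1011110010

(re-executing steps 1..4 under rule 90; state before step 1: 0000100011)
1. -> 1001010111
2. -> 1110000100
3. -> 1011001011
4. -> 1011110010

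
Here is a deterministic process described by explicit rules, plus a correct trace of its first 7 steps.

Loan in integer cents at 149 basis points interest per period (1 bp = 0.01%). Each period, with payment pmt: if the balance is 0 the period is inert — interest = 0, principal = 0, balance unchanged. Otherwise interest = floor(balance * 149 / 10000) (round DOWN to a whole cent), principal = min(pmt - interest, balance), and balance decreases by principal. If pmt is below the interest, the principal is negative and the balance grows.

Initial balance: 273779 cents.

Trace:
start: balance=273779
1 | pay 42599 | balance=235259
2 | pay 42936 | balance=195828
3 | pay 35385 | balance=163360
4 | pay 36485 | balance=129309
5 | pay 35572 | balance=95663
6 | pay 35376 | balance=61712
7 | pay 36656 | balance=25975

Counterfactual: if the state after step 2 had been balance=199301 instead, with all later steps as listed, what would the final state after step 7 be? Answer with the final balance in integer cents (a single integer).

29715

state after step 2 := balance=199301
3 | pay 35385 | balance=166885
4 | pay 36485 | balance=132886
5 | pay 35572 | balance=99294
6 | pay 35376 | balance=65397
7 | pay 36656 | balance=29715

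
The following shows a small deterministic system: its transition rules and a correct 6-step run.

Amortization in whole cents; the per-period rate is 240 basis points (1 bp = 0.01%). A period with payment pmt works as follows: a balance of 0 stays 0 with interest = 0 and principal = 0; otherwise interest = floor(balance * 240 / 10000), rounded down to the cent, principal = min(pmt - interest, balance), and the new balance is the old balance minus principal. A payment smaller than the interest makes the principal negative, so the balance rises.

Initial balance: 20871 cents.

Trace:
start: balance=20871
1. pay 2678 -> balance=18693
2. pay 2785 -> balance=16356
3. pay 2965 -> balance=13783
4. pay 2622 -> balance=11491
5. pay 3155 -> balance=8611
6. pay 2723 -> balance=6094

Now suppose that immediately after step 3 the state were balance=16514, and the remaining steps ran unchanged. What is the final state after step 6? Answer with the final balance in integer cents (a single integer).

state after step 3 := balance=16514
4. pay 2622 -> balance=14288
5. pay 3155 -> balance=11475
6. pay 2723 -> balance=9027

9027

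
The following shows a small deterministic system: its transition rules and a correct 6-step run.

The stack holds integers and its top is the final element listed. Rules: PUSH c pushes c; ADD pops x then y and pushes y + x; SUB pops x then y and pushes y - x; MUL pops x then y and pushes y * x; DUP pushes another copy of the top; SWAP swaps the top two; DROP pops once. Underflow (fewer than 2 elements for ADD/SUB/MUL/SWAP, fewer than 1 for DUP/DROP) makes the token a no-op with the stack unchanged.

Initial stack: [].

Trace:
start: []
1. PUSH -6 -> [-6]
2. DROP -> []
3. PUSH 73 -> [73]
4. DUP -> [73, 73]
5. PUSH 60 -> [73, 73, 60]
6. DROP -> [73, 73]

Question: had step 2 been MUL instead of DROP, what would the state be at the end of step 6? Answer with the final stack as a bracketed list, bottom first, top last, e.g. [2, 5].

(re-executing from step 2 with the substitution; state before step 2: [-6])
2. MUL -> [-6]
3. PUSH 73 -> [-6, 73]
4. DUP -> [-6, 73, 73]
5. PUSH 60 -> [-6, 73, 73, 60]
6. DROP -> [-6, 73, 73]

[-6, 73, 73]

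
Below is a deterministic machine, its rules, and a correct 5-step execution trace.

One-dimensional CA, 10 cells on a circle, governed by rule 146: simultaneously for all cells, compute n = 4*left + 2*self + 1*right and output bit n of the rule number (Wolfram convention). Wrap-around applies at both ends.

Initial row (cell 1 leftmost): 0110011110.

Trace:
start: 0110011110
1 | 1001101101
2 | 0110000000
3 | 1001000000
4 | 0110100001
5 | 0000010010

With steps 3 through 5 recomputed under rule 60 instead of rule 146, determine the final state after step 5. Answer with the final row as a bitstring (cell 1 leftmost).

0100010000

(re-executing steps 3..5 under rule 60; state before step 3: 0110000000)
3 | 0101000000
4 | 0111100000
5 | 0100010000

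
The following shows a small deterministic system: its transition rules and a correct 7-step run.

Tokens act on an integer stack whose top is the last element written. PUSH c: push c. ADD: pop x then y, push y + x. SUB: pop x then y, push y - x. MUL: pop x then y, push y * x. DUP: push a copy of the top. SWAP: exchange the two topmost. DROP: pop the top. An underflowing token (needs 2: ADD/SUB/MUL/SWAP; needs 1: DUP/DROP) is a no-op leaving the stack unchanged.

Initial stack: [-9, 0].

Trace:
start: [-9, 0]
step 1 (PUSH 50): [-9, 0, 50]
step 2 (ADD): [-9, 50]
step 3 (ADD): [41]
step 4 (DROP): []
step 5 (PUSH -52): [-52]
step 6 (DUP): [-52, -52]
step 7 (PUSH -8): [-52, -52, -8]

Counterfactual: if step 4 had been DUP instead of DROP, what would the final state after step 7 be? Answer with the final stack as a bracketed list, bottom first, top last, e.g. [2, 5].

[41, 41, -52, -52, -8]

(re-executing from step 4 with the substitution; state before step 4: [41])
step 4 (DUP): [41, 41]
step 5 (PUSH -52): [41, 41, -52]
step 6 (DUP): [41, 41, -52, -52]
step 7 (PUSH -8): [41, 41, -52, -52, -8]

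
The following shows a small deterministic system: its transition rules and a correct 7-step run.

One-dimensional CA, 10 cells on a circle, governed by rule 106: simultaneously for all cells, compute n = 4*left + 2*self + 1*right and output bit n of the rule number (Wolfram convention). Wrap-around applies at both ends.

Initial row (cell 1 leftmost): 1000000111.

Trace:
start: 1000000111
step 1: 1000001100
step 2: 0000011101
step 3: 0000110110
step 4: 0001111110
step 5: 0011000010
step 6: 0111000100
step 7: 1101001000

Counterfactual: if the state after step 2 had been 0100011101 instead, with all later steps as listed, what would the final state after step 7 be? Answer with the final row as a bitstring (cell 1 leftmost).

state after step 2 := 0100011101
step 3: 1000110110
step 4: 0001111111
step 5: 0011000001
step 6: 0111000010
step 7: 1101000100

1101000100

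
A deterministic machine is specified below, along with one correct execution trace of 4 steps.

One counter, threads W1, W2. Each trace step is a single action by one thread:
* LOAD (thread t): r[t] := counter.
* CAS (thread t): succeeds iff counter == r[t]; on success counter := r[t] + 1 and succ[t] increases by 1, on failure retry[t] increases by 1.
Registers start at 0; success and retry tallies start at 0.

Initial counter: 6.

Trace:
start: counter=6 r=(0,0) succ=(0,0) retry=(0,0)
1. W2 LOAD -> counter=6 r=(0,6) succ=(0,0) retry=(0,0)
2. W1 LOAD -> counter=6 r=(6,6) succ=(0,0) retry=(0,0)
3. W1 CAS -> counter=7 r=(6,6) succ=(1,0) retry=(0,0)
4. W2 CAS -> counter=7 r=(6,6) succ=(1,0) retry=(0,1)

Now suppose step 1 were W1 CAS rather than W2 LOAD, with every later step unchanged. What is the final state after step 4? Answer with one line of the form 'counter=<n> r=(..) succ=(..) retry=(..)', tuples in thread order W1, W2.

(re-executing from step 1 with the substitution; state before step 1: counter=6 r=(0,0) succ=(0,0) retry=(0,0))
1. W1 CAS -> counter=6 r=(0,0) succ=(0,0) retry=(1,0)
2. W1 LOAD -> counter=6 r=(6,0) succ=(0,0) retry=(1,0)
3. W1 CAS -> counter=7 r=(6,0) succ=(1,0) retry=(1,0)
4. W2 CAS -> counter=7 r=(6,0) succ=(1,0) retry=(1,1)

counter=7 r=(6,0) succ=(1,0) retry=(1,1)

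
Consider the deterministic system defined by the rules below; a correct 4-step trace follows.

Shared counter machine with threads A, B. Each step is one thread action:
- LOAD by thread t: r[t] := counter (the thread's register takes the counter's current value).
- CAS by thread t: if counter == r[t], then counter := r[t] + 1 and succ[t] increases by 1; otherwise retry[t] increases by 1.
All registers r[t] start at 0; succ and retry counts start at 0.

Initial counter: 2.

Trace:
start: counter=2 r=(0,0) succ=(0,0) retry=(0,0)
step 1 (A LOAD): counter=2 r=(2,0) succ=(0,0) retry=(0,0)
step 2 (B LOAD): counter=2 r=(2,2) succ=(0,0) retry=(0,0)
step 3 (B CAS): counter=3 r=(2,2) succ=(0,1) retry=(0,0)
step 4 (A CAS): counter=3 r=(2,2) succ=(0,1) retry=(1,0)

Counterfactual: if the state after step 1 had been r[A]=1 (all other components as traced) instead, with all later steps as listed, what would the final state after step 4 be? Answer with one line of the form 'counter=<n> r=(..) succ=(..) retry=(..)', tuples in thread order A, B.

state after step 1 := counter=2 r=(1,0) succ=(0,0) retry=(0,0)
step 2 (B LOAD): counter=2 r=(1,2) succ=(0,0) retry=(0,0)
step 3 (B CAS): counter=3 r=(1,2) succ=(0,1) retry=(0,0)
step 4 (A CAS): counter=3 r=(1,2) succ=(0,1) retry=(1,0)

counter=3 r=(1,2) succ=(0,1) retry=(1,0)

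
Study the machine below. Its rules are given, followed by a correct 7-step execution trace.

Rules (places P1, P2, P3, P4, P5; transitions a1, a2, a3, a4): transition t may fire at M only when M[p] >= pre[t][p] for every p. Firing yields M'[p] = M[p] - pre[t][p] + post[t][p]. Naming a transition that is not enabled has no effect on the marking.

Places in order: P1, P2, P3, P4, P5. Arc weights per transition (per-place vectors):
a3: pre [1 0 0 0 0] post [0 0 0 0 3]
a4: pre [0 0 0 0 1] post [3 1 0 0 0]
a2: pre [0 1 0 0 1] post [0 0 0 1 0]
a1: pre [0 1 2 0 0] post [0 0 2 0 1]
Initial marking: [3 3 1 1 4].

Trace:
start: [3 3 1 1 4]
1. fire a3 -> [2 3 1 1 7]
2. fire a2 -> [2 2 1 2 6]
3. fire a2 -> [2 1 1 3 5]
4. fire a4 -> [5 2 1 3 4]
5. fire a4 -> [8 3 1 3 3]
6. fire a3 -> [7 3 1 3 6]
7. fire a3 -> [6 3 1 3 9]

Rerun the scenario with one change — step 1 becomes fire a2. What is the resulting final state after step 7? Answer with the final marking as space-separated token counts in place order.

4 1 1 4 6

(re-executing from step 1 with the substitution; state before step 1: [3 3 1 1 4])
1. fire a2 -> [3 2 1 2 3]
2. fire a2 -> [3 1 1 3 2]
3. fire a2 -> [3 0 1 4 1]
4. fire a4 -> [6 1 1 4 0]
5. fire a4 -> [6 1 1 4 0]
6. fire a3 -> [5 1 1 4 3]
7. fire a3 -> [4 1 1 4 6]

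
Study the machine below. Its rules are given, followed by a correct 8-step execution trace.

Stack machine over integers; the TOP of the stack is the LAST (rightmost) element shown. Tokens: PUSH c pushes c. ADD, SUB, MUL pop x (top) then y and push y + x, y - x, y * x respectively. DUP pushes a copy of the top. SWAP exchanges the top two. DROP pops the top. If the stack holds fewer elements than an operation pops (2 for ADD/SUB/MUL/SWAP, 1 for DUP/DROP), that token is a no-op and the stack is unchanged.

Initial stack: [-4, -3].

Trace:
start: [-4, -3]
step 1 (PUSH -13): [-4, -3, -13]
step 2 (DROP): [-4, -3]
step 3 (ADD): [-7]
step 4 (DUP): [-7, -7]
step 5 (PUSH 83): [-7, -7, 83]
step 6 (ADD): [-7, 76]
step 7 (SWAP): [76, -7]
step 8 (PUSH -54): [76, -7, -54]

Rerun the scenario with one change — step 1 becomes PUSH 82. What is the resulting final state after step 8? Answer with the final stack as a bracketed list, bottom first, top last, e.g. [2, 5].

[76, -7, -54]

(re-executing from step 1 with the substitution; state before step 1: [-4, -3])
step 1 (PUSH 82): [-4, -3, 82]
step 2 (DROP): [-4, -3]
step 3 (ADD): [-7]
step 4 (DUP): [-7, -7]
step 5 (PUSH 83): [-7, -7, 83]
step 6 (ADD): [-7, 76]
step 7 (SWAP): [76, -7]
step 8 (PUSH -54): [76, -7, -54]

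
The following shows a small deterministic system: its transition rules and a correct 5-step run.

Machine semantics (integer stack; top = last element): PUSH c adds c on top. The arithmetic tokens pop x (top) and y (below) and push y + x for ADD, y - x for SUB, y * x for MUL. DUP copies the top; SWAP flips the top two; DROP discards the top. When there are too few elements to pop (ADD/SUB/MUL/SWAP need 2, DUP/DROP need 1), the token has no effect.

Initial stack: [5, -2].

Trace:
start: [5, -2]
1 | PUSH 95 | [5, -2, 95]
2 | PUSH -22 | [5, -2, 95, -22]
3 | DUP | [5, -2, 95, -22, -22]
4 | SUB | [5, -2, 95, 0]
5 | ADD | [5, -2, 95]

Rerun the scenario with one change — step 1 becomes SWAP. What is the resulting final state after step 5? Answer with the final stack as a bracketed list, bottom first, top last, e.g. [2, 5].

(re-executing from step 1 with the substitution; state before step 1: [5, -2])
1 | SWAP | [-2, 5]
2 | PUSH -22 | [-2, 5, -22]
3 | DUP | [-2, 5, -22, -22]
4 | SUB | [-2, 5, 0]
5 | ADD | [-2, 5]

[-2, 5]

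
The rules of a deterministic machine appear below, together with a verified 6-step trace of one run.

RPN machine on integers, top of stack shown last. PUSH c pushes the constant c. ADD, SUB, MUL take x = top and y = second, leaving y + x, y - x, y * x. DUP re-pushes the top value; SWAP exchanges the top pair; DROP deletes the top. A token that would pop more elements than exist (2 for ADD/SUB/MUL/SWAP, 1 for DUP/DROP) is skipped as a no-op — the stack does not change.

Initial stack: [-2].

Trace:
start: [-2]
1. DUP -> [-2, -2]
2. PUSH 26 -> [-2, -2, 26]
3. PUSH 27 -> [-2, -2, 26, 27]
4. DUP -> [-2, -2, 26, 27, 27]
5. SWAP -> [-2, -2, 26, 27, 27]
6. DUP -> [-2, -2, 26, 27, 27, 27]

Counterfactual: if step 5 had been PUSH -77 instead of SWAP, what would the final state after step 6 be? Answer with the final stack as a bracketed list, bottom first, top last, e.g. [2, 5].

(re-executing from step 5 with the substitution; state before step 5: [-2, -2, 26, 27, 27])
5. PUSH -77 -> [-2, -2, 26, 27, 27, -77]
6. DUP -> [-2, -2, 26, 27, 27, -77, -77]

[-2, -2, 26, 27, 27, -77, -77]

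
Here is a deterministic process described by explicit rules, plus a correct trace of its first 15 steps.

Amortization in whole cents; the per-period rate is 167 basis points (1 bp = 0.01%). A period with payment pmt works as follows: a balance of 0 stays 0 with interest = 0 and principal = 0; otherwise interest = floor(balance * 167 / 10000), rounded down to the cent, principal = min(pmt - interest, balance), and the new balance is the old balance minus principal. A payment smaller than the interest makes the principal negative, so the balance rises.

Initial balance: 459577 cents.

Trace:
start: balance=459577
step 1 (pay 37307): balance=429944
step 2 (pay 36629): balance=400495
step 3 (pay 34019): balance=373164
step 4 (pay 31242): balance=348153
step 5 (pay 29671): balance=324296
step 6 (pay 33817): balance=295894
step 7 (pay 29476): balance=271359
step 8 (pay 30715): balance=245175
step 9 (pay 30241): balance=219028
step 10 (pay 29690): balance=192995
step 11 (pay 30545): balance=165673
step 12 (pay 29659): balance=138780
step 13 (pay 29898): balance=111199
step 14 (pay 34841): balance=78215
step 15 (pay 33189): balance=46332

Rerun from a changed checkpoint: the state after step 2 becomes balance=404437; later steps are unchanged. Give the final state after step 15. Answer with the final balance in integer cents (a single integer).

51222

state after step 2 := balance=404437
step 3 (pay 34019): balance=377172
step 4 (pay 31242): balance=352228
step 5 (pay 29671): balance=328439
step 6 (pay 33817): balance=300106
step 7 (pay 29476): balance=275641
step 8 (pay 30715): balance=249529
step 9 (pay 30241): balance=223455
step 10 (pay 29690): balance=197496
step 11 (pay 30545): balance=170249
step 12 (pay 29659): balance=143433
step 13 (pay 29898): balance=115930
step 14 (pay 34841): balance=83025
step 15 (pay 33189): balance=51222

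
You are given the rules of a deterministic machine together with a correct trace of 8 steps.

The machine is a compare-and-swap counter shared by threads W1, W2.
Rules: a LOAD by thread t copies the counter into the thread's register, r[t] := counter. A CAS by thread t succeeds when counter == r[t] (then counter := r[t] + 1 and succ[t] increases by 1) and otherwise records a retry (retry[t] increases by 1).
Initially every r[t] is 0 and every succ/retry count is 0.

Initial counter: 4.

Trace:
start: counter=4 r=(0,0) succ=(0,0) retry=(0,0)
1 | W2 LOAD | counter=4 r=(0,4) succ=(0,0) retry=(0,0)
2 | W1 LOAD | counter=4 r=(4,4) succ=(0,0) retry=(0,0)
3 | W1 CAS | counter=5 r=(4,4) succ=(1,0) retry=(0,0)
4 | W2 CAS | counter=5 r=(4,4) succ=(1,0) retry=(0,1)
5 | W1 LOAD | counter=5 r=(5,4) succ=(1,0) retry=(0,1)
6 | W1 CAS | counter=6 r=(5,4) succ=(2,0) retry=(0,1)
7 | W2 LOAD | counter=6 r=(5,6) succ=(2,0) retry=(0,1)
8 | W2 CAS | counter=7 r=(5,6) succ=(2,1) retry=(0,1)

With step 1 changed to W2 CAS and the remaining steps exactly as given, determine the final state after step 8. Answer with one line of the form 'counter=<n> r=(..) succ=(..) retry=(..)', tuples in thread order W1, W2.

counter=7 r=(5,6) succ=(2,1) retry=(0,2)

(re-executing from step 1 with the substitution; state before step 1: counter=4 r=(0,0) succ=(0,0) retry=(0,0))
1 | W2 CAS | counter=4 r=(0,0) succ=(0,0) retry=(0,1)
2 | W1 LOAD | counter=4 r=(4,0) succ=(0,0) retry=(0,1)
3 | W1 CAS | counter=5 r=(4,0) succ=(1,0) retry=(0,1)
4 | W2 CAS | counter=5 r=(4,0) succ=(1,0) retry=(0,2)
5 | W1 LOAD | counter=5 r=(5,0) succ=(1,0) retry=(0,2)
6 | W1 CAS | counter=6 r=(5,0) succ=(2,0) retry=(0,2)
7 | W2 LOAD | counter=6 r=(5,6) succ=(2,0) retry=(0,2)
8 | W2 CAS | counter=7 r=(5,6) succ=(2,1) retry=(0,2)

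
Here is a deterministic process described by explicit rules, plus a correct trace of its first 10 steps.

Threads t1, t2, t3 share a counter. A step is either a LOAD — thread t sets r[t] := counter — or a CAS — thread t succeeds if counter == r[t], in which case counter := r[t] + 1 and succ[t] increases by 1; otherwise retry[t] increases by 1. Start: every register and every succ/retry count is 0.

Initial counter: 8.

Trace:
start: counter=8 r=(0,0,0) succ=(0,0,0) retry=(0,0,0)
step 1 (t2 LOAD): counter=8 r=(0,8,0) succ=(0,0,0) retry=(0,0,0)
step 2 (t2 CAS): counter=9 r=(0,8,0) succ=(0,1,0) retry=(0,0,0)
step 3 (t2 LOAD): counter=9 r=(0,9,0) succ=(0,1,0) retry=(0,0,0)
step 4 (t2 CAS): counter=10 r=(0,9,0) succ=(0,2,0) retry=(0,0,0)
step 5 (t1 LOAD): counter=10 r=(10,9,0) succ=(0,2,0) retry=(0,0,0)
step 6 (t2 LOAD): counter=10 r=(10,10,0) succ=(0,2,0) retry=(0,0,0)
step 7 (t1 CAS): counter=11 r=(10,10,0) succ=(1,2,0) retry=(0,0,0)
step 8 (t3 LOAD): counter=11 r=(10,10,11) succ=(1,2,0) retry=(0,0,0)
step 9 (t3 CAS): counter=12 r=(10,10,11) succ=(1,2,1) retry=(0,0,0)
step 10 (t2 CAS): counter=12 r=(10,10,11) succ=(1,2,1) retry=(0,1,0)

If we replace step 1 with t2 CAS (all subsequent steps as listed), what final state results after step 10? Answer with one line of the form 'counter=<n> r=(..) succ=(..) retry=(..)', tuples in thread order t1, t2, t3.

counter=11 r=(9,9,10) succ=(1,1,1) retry=(0,3,0)

(re-executing from step 1 with the substitution; state before step 1: counter=8 r=(0,0,0) succ=(0,0,0) retry=(0,0,0))
step 1 (t2 CAS): counter=8 r=(0,0,0) succ=(0,0,0) retry=(0,1,0)
step 2 (t2 CAS): counter=8 r=(0,0,0) succ=(0,0,0) retry=(0,2,0)
step 3 (t2 LOAD): counter=8 r=(0,8,0) succ=(0,0,0) retry=(0,2,0)
step 4 (t2 CAS): counter=9 r=(0,8,0) succ=(0,1,0) retry=(0,2,0)
step 5 (t1 LOAD): counter=9 r=(9,8,0) succ=(0,1,0) retry=(0,2,0)
step 6 (t2 LOAD): counter=9 r=(9,9,0) succ=(0,1,0) retry=(0,2,0)
step 7 (t1 CAS): counter=10 r=(9,9,0) succ=(1,1,0) retry=(0,2,0)
step 8 (t3 LOAD): counter=10 r=(9,9,10) succ=(1,1,0) retry=(0,2,0)
step 9 (t3 CAS): counter=11 r=(9,9,10) succ=(1,1,1) retry=(0,2,0)
step 10 (t2 CAS): counter=11 r=(9,9,10) succ=(1,1,1) retry=(0,3,0)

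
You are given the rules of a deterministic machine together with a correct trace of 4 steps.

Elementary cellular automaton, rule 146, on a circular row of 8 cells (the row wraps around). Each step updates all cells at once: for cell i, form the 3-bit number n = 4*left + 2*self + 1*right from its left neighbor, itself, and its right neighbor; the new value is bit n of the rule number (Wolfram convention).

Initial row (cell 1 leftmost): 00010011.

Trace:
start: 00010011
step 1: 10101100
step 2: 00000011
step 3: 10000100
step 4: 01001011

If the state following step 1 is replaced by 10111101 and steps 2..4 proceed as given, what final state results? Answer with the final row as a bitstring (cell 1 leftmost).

01011010

state after step 1 := 10111101
step 2: 00011000
step 3: 00100100
step 4: 01011010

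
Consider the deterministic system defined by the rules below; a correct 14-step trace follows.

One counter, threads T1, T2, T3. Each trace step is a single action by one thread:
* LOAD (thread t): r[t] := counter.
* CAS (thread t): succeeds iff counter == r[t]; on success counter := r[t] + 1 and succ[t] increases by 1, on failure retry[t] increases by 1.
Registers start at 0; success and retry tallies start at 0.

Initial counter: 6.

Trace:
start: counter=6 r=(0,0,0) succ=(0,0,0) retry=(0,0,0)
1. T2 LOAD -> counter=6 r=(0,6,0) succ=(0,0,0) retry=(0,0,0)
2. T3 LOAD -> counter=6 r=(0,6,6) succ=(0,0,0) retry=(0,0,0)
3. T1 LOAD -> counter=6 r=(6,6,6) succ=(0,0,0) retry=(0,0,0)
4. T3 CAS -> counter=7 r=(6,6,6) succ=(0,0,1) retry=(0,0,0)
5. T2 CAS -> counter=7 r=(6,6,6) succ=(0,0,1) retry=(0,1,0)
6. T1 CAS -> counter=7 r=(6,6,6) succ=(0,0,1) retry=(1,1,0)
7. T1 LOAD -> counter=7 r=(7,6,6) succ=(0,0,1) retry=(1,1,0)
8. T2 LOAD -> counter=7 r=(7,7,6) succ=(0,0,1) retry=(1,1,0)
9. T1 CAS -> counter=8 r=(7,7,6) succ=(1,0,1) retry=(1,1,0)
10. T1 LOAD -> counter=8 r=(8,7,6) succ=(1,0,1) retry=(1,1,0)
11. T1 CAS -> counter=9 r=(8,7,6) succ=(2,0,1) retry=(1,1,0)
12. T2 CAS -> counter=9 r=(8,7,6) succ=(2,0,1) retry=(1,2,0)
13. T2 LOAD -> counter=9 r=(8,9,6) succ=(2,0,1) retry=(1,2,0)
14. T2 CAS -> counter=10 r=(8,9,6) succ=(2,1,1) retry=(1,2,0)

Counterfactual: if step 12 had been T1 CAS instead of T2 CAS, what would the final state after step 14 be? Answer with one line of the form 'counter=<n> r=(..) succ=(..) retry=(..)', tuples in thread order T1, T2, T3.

(re-executing from step 12 with the substitution; state before step 12: counter=9 r=(8,7,6) succ=(2,0,1) retry=(1,1,0))
12. T1 CAS -> counter=9 r=(8,7,6) succ=(2,0,1) retry=(2,1,0)
13. T2 LOAD -> counter=9 r=(8,9,6) succ=(2,0,1) retry=(2,1,0)
14. T2 CAS -> counter=10 r=(8,9,6) succ=(2,1,1) retry=(2,1,0)

counter=10 r=(8,9,6) succ=(2,1,1) retry=(2,1,0)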